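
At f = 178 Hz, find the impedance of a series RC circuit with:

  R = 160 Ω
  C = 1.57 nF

Step 1 — Angular frequency: ω = 2π·f = 2π·178 = 1118 rad/s.
Step 2 — Component impedances:
  R: Z = R = 160 Ω
  C: Z = 1/(jωC) = -j/(ω·C) = 0 - j5.695e+05 Ω
Step 3 — Series combination: Z_total = R + C = 160 - j5.695e+05 Ω = 5.695e+05∠-90.0° Ω.

Z = 160 - j5.695e+05 Ω = 5.695e+05∠-90.0° Ω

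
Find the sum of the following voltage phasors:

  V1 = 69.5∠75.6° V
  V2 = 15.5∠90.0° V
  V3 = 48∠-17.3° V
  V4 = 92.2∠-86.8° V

Step 1 — Convert each phasor to rectangular form:
  V1 = 69.5·(cos(75.6°) + j·sin(75.6°)) = 17.28 + j67.32 V
  V2 = 15.5·(cos(90.0°) + j·sin(90.0°)) = 0 + j15.5 V
  V3 = 48·(cos(-17.3°) + j·sin(-17.3°)) = 45.83 - j14.27 V
  V4 = 92.2·(cos(-86.8°) + j·sin(-86.8°)) = 5.147 - j92.06 V
Step 2 — Sum components: V_total = 68.26 - j23.51 V.
Step 3 — Convert to polar: |V_total| = 72.2 V, ∠V_total = -19.0°.

V_total = 72.2∠-19.0° V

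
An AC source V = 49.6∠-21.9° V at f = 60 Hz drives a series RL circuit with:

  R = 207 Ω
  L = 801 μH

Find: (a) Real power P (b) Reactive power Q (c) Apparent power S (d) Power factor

Step 1 — Angular frequency: ω = 2π·f = 2π·60 = 377 rad/s.
Step 2 — Component impedances:
  R: Z = R = 207 Ω
  L: Z = jωL = j·377·0.000801 = 0 + j0.302 Ω
Step 3 — Series combination: Z_total = R + L = 207 + j0.302 Ω = 207∠0.1° Ω.
Step 4 — Source phasor: V = 49.6∠-21.9° V = 46.02 - j18.5 V.
Step 5 — Current: I = V / Z = 0.2222 - j0.0897 A = 0.2396∠-22.0° A.
Step 6 — Complex power: S = V·I* = 11.88 + j0.01734 VA.
Step 7 — Real power: P = Re(S) = 11.88 W.
Step 8 — Reactive power: Q = Im(S) = 0.01734 VAR.
Step 9 — Apparent power: |S| = 11.88 VA.
Step 10 — Power factor: PF = P/|S| = 1 (lagging).

(a) P = 11.88 W  (b) Q = 0.01734 VAR  (c) S = 11.88 VA  (d) PF = 1 (lagging)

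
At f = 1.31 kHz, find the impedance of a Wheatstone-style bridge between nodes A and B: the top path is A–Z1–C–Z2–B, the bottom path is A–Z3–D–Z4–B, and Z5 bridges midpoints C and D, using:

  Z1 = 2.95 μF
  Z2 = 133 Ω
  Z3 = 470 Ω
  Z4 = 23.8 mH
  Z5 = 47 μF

Step 1 — Angular frequency: ω = 2π·f = 2π·1310 = 8231 rad/s.
Step 2 — Component impedances:
  Z1: Z = 1/(jωC) = -j/(ω·C) = 0 - j41.18 Ω
  Z2: Z = R = 133 Ω
  Z3: Z = R = 470 Ω
  Z4: Z = jωL = j·8231·0.0238 = 0 + j195.9 Ω
  Z5: Z = 1/(jωC) = -j/(ω·C) = 0 - j2.585 Ω
Step 3 — Bridge requires nodal analysis (the Z5 bridge couples midpoints C and D, so the two paths cannot be reduced to a simple series/parallel combination). Setting node B to ground and injecting 1 A at node A, the 3-node admittance system at A, C, D solves to V_A = Z_AB = 94.01 + j21.06 Ω = 96.34∠12.6° Ω.

Z = 94.01 + j21.06 Ω = 96.34∠12.6° Ω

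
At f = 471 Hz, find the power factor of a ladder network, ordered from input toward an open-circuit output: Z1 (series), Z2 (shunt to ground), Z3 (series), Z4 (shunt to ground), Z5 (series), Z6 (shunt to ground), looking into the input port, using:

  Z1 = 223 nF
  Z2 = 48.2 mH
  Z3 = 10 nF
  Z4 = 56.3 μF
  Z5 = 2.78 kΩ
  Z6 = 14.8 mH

Step 1 — Angular frequency: ω = 2π·f = 2π·471 = 2959 rad/s.
Step 2 — Component impedances:
  Z1: Z = 1/(jωC) = -j/(ω·C) = 0 - j1515 Ω
  Z2: Z = jωL = j·2959·0.0482 = 0 + j142.6 Ω
  Z3: Z = 1/(jωC) = -j/(ω·C) = 0 - j3.379e+04 Ω
  Z4: Z = 1/(jωC) = -j/(ω·C) = 0 - j6.002 Ω
  Z5: Z = R = 2780 Ω
  Z6: Z = jωL = j·2959·0.0148 = 0 + j43.8 Ω
Step 3 — Ladder network (open output): work backward from the far end, alternating series and parallel combinations. Z_in = 0 - j1372 Ω = 1372∠-90.0° Ω.
Step 4 — Power factor: PF = cos(φ) = Re(Z)/|Z| = 2.327e-07/1372 = 1.696e-10.
Step 5 — Type: Im(Z) = -1372 ⇒ leading (phase φ = -90.0°).

PF = 1.696e-10 (leading, φ = -90.0°)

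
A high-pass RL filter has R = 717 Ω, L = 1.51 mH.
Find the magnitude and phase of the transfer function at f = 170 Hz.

Step 1 — Angular frequency: ω = 2π·170 = 1068 rad/s.
Step 2 — Transfer function: H(jω) = jωL/(R + jωL).
Step 3 — Numerator jωL = j·1.613; denominator R + jωL = 717 + j1.613.
Step 4 — H = 5.06e-06 + j0.002249.
Step 5 — Magnitude: |H| = 0.002249 (-53.0 dB); phase: φ = 89.9°.

|H| = 0.002249 (-53.0 dB), φ = 89.9°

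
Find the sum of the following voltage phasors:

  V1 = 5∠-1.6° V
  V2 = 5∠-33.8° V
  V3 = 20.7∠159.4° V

Step 1 — Convert each phasor to rectangular form:
  V1 = 5·(cos(-1.6°) + j·sin(-1.6°)) = 4.998 - j0.1396 V
  V2 = 5·(cos(-33.8°) + j·sin(-33.8°)) = 4.155 - j2.781 V
  V3 = 20.7·(cos(159.4°) + j·sin(159.4°)) = -19.38 + j7.283 V
Step 2 — Sum components: V_total = -10.22 + j4.362 V.
Step 3 — Convert to polar: |V_total| = 11.12 V, ∠V_total = 156.9°.

V_total = 11.12∠156.9° V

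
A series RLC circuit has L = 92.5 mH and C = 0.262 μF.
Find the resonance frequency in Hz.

Step 1 — Resonance condition Im(Z)=0 gives ω₀ = 1/√(LC).
Step 2 — ω₀ = 1/√(0.0925·2.62e-07) = 6424 rad/s.
Step 3 — f₀ = ω₀/(2π) = 1022 Hz.

f₀ = 1022 Hz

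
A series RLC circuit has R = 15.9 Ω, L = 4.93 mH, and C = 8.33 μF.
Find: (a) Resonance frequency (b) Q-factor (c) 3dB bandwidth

Step 1 — Resonance condition Im(Z)=0 gives ω₀ = 1/√(LC).
Step 2 — ω₀ = 1/√(0.00493·8.33e-06) = 4935 rad/s.
Step 3 — f₀ = ω₀/(2π) = 785.4 Hz.
Step 4 — Series Q: Q = ω₀L/R = 4935·0.00493/15.9 = 1.53.
Step 5 — 3dB bandwidth: Δω = ω₀/Q = 3225 rad/s; BW = Δω/(2π) = 513.3 Hz.

(a) f₀ = 785.4 Hz  (b) Q = 1.53  (c) BW = 513.3 Hz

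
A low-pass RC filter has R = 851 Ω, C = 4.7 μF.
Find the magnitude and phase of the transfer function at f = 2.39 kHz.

Step 1 — Angular frequency: ω = 2π·2390 = 1.502e+04 rad/s.
Step 2 — Transfer function: H(jω) = 1/(1 + jωRC).
Step 3 — Denominator: 1 + jωRC = 1 + j·1.502e+04·851·4.7e-06 = 1 + j60.06.
Step 4 — H = 0.0002771 - j0.01664.
Step 5 — Magnitude: |H| = 0.01665 (-35.6 dB); phase: φ = -89.0°.

|H| = 0.01665 (-35.6 dB), φ = -89.0°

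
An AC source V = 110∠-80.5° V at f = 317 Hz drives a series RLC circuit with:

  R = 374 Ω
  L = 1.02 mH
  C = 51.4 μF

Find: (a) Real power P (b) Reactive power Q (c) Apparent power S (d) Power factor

Step 1 — Angular frequency: ω = 2π·f = 2π·317 = 1992 rad/s.
Step 2 — Component impedances:
  R: Z = R = 374 Ω
  L: Z = jωL = j·1992·0.00102 = 0 + j2.032 Ω
  C: Z = 1/(jωC) = -j/(ω·C) = 0 - j9.768 Ω
Step 3 — Series combination: Z_total = R + L + C = 374 - j7.736 Ω = 374.1∠-1.2° Ω.
Step 4 — Source phasor: V = 110∠-80.5° V = 18.16 - j108.5 V.
Step 5 — Current: I = V / Z = 0.05452 - j0.289 A = 0.2941∠-79.3° A.
Step 6 — Complex power: S = V·I* = 32.34 - j0.6689 VA.
Step 7 — Real power: P = Re(S) = 32.34 W.
Step 8 — Reactive power: Q = Im(S) = -0.6689 VAR.
Step 9 — Apparent power: |S| = 32.35 VA.
Step 10 — Power factor: PF = P/|S| = 0.9998 (leading).

(a) P = 32.34 W  (b) Q = -0.6689 VAR  (c) S = 32.35 VA  (d) PF = 0.9998 (leading)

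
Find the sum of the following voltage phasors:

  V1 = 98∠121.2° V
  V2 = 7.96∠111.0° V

Step 1 — Convert each phasor to rectangular form:
  V1 = 98·(cos(121.2°) + j·sin(121.2°)) = -50.77 + j83.83 V
  V2 = 7.96·(cos(111.0°) + j·sin(111.0°)) = -2.853 + j7.431 V
Step 2 — Sum components: V_total = -53.62 + j91.26 V.
Step 3 — Convert to polar: |V_total| = 105.8 V, ∠V_total = 120.4°.

V_total = 105.8∠120.4° V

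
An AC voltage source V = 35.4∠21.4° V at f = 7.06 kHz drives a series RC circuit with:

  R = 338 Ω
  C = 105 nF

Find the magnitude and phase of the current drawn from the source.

Step 1 — Angular frequency: ω = 2π·f = 2π·7060 = 4.436e+04 rad/s.
Step 2 — Component impedances:
  R: Z = R = 338 Ω
  C: Z = 1/(jωC) = -j/(ω·C) = 0 - j214.7 Ω
Step 3 — Series combination: Z_total = R + C = 338 - j214.7 Ω = 400.4∠-32.4° Ω.
Step 4 — Source phasor: V = 35.4∠21.4° V = 32.96 + j12.92 V.
Step 5 — Ohm's law: I = V / Z_total = (32.96 + j12.92) / (338 - j214.7) = 0.05218 + j0.07136 A.
Step 6 — Convert to polar: |I| = 0.08841 A, ∠I = 53.8°.

I = 0.08841∠53.8° A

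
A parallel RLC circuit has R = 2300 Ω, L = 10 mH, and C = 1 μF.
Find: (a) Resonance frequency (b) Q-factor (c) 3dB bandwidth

Step 1 — Resonance: ω₀ = 1/√(LC) = 1/√(0.01·1e-06) = 1e+04 rad/s.
Step 2 — f₀ = ω₀/(2π) = 1592 Hz.
Step 3 — Parallel Q: Q = R/(ω₀L) = 2300/(1e+04·0.01) = 23.
Step 4 — Bandwidth: Δω = ω₀/Q = 434.8 rad/s; BW = Δω/(2π) = 69.2 Hz.

(a) f₀ = 1592 Hz  (b) Q = 23  (c) BW = 69.2 Hz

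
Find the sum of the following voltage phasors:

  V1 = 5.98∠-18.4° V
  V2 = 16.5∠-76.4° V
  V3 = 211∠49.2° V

Step 1 — Convert each phasor to rectangular form:
  V1 = 5.98·(cos(-18.4°) + j·sin(-18.4°)) = 5.674 - j1.888 V
  V2 = 16.5·(cos(-76.4°) + j·sin(-76.4°)) = 3.88 - j16.04 V
  V3 = 211·(cos(49.2°) + j·sin(49.2°)) = 137.9 + j159.7 V
Step 2 — Sum components: V_total = 147.4 + j141.8 V.
Step 3 — Convert to polar: |V_total| = 204.6 V, ∠V_total = 43.9°.

V_total = 204.6∠43.9° V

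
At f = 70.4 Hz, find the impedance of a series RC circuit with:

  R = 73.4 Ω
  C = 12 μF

Step 1 — Angular frequency: ω = 2π·f = 2π·70.4 = 442.3 rad/s.
Step 2 — Component impedances:
  R: Z = R = 73.4 Ω
  C: Z = 1/(jωC) = -j/(ω·C) = 0 - j188.4 Ω
Step 3 — Series combination: Z_total = R + C = 73.4 - j188.4 Ω = 202.2∠-68.7° Ω.

Z = 73.4 - j188.4 Ω = 202.2∠-68.7° Ω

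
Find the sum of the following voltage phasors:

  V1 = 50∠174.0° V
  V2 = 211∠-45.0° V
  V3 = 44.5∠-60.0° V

Step 1 — Convert each phasor to rectangular form:
  V1 = 50·(cos(174.0°) + j·sin(174.0°)) = -49.73 + j5.226 V
  V2 = 211·(cos(-45.0°) + j·sin(-45.0°)) = 149.2 - j149.2 V
  V3 = 44.5·(cos(-60.0°) + j·sin(-60.0°)) = 22.25 - j38.54 V
Step 2 — Sum components: V_total = 121.7 - j182.5 V.
Step 3 — Convert to polar: |V_total| = 219.4 V, ∠V_total = -56.3°.

V_total = 219.4∠-56.3° V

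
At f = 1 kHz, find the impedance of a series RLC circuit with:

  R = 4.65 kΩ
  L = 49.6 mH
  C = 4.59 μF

Step 1 — Angular frequency: ω = 2π·f = 2π·1000 = 6283 rad/s.
Step 2 — Component impedances:
  R: Z = R = 4650 Ω
  L: Z = jωL = j·6283·0.0496 = 0 + j311.6 Ω
  C: Z = 1/(jωC) = -j/(ω·C) = 0 - j34.67 Ω
Step 3 — Series combination: Z_total = R + L + C = 4650 + j277 Ω = 4658∠3.4° Ω.

Z = 4650 + j277 Ω = 4658∠3.4° Ω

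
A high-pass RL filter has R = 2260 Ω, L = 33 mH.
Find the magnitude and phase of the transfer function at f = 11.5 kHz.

Step 1 — Angular frequency: ω = 2π·1.15e+04 = 7.226e+04 rad/s.
Step 2 — Transfer function: H(jω) = jωL/(R + jωL).
Step 3 — Numerator jωL = j·2384; denominator R + jωL = 2260 + j2384.
Step 4 — H = 0.5268 + j0.4993.
Step 5 — Magnitude: |H| = 0.7258 (-2.8 dB); phase: φ = 43.5°.

|H| = 0.7258 (-2.8 dB), φ = 43.5°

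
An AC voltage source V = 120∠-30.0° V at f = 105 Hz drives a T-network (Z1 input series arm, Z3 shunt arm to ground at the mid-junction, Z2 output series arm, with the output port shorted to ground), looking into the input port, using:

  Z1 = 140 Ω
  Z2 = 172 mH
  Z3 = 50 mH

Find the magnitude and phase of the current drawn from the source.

Step 1 — Angular frequency: ω = 2π·f = 2π·105 = 659.7 rad/s.
Step 2 — Component impedances:
  Z1: Z = R = 140 Ω
  Z2: Z = jωL = j·659.7·0.172 = 0 + j113.5 Ω
  Z3: Z = jωL = j·659.7·0.05 = 0 + j32.99 Ω
Step 3 — With the output port shorted to ground, the output series arm Z2 runs from the junction to ground; the shunt arm Z3 also runs from the junction to ground. They appear in parallel: Z3 || Z2 = 0 + j25.56 Ω.
Step 4 — Series with input arm Z1: Z_in = Z1 + (Z3 || Z2) = 140 + j25.56 Ω = 142.3∠10.3° Ω.
Step 5 — Source phasor: V = 120∠-30.0° V = 103.9 - j60 V.
Step 6 — Ohm's law: I = V / Z_total = (103.9 - j60) / (140 + j25.56) = 0.6427 - j0.5459 A.
Step 7 — Convert to polar: |I| = 0.8432 A, ∠I = -40.3°.

I = 0.8432∠-40.3° A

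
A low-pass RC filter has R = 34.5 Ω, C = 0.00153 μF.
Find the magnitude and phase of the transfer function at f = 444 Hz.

Step 1 — Angular frequency: ω = 2π·444 = 2790 rad/s.
Step 2 — Transfer function: H(jω) = 1/(1 + jωRC).
Step 3 — Denominator: 1 + jωRC = 1 + j·2790·34.5·1.53e-09 = 1 + j0.0001473.
Step 4 — H = 1 - j0.0001473.
Step 5 — Magnitude: |H| = 1 (-0.0 dB); phase: φ = -0.0°.

|H| = 1 (-0.0 dB), φ = -0.0°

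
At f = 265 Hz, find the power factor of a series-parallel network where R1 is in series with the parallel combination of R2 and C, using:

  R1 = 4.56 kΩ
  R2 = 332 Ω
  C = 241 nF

Step 1 — Angular frequency: ω = 2π·f = 2π·265 = 1665 rad/s.
Step 2 — Component impedances:
  R1: Z = R = 4560 Ω
  R2: Z = R = 332 Ω
  C: Z = 1/(jωC) = -j/(ω·C) = 0 - j2492 Ω
Step 3 — Parallel branch: R2 || C = 1/(1/R2 + 1/C) = 326.2 - j43.46 Ω.
Step 4 — Series with R1: Z_total = R1 + (R2 || C) = 4886 - j43.46 Ω = 4886∠-0.5° Ω.
Step 5 — Power factor: PF = cos(φ) = Re(Z)/|Z| = 4886/4886 = 1.
Step 6 — Type: Im(Z) = -43.46 ⇒ leading (phase φ = -0.5°).

PF = 1 (leading, φ = -0.5°)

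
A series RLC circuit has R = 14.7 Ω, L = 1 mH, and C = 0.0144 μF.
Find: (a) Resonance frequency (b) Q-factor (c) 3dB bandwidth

Step 1 — Resonance condition Im(Z)=0 gives ω₀ = 1/√(LC).
Step 2 — ω₀ = 1/√(0.001·1.44e-08) = 2.635e+05 rad/s.
Step 3 — f₀ = ω₀/(2π) = 4.194e+04 Hz.
Step 4 — Series Q: Q = ω₀L/R = 2.635e+05·0.001/14.7 = 17.93.
Step 5 — 3dB bandwidth: Δω = ω₀/Q = 1.47e+04 rad/s; BW = Δω/(2π) = 2340 Hz.

(a) f₀ = 4.194e+04 Hz  (b) Q = 17.93  (c) BW = 2340 Hz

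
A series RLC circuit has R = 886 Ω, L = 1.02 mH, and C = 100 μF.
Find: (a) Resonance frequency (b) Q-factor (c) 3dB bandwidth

Step 1 — Resonance condition Im(Z)=0 gives ω₀ = 1/√(LC).
Step 2 — ω₀ = 1/√(0.00102·0.0001) = 3131 rad/s.
Step 3 — f₀ = ω₀/(2π) = 498.3 Hz.
Step 4 — Series Q: Q = ω₀L/R = 3131·0.00102/886 = 0.003605.
Step 5 — 3dB bandwidth: Δω = ω₀/Q = 8.686e+05 rad/s; BW = Δω/(2π) = 1.382e+05 Hz.

(a) f₀ = 498.3 Hz  (b) Q = 0.003605  (c) BW = 1.382e+05 Hz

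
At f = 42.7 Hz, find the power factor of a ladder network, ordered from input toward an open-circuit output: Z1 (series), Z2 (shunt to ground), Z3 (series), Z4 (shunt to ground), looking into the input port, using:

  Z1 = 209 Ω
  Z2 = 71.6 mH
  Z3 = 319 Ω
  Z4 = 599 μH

Step 1 — Angular frequency: ω = 2π·f = 2π·42.7 = 268.3 rad/s.
Step 2 — Component impedances:
  Z1: Z = R = 209 Ω
  Z2: Z = jωL = j·268.3·0.0716 = 0 + j19.21 Ω
  Z3: Z = R = 319 Ω
  Z4: Z = jωL = j·268.3·0.000599 = 0 + j0.1607 Ω
Step 3 — Ladder network (open output): work backward from the far end, alternating series and parallel combinations. Z_in = 210.2 + j19.14 Ω = 211∠5.2° Ω.
Step 4 — Power factor: PF = cos(φ) = Re(Z)/|Z| = 210.15/211.02 = 0.9959.
Step 5 — Type: Im(Z) = 19.14 ⇒ lagging (phase φ = 5.2°).

PF = 0.9959 (lagging, φ = 5.2°)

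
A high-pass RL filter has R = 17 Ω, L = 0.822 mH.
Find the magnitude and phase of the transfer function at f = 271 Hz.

Step 1 — Angular frequency: ω = 2π·271 = 1703 rad/s.
Step 2 — Transfer function: H(jω) = jωL/(R + jωL).
Step 3 — Numerator jωL = j·1.4; denominator R + jωL = 17 + j1.4.
Step 4 — H = 0.006733 + j0.08178.
Step 5 — Magnitude: |H| = 0.08206 (-21.7 dB); phase: φ = 85.3°.

|H| = 0.08206 (-21.7 dB), φ = 85.3°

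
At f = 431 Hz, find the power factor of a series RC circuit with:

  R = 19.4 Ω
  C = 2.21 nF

Step 1 — Angular frequency: ω = 2π·f = 2π·431 = 2708 rad/s.
Step 2 — Component impedances:
  R: Z = R = 19.4 Ω
  C: Z = 1/(jωC) = -j/(ω·C) = 0 - j1.671e+05 Ω
Step 3 — Series combination: Z_total = R + C = 19.4 - j1.671e+05 Ω = 1.671e+05∠-90.0° Ω.
Step 4 — Power factor: PF = cos(φ) = Re(Z)/|Z| = 19.4/1.671e+05 = 0.0001161.
Step 5 — Type: Im(Z) = -1.671e+05 ⇒ leading (phase φ = -90.0°).

PF = 0.0001161 (leading, φ = -90.0°)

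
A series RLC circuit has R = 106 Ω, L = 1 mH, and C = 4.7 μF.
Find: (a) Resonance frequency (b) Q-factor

Step 1 — Resonance condition Im(Z)=0 gives ω₀ = 1/√(LC).
Step 2 — ω₀ = 1/√(0.001·4.7e-06) = 1.459e+04 rad/s.
Step 3 — f₀ = ω₀/(2π) = 2322 Hz.
Step 4 — Series Q: Q = ω₀L/R = 1.459e+04·0.001/106 = 0.1376.

(a) f₀ = 2322 Hz  (b) Q = 0.1376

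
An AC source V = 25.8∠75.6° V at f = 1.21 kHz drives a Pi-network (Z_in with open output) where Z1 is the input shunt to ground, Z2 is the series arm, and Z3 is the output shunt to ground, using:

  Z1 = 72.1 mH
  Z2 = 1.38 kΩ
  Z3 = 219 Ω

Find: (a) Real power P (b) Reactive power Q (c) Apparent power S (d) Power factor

Step 1 — Angular frequency: ω = 2π·f = 2π·1210 = 7603 rad/s.
Step 2 — Component impedances:
  Z1: Z = jωL = j·7603·0.0721 = 0 + j548.2 Ω
  Z2: Z = R = 1380 Ω
  Z3: Z = R = 219 Ω
Step 3 — With open output, the series arm Z2 and the output shunt Z3 appear in series to ground: Z2 + Z3 = 1599 Ω.
Step 4 — Parallel with input shunt Z1: Z_in = Z1 || (Z2 + Z3) = 168.2 + j490.5 Ω = 518.5∠71.1° Ω.
Step 5 — Source phasor: V = 25.8∠75.6° V = 6.416 + j24.99 V.
Step 6 — Current: I = V / Z = 0.0496 + j0.003923 A = 0.04976∠4.5° A.
Step 7 — Complex power: S = V·I* = 0.4163 + j1.214 VA.
Step 8 — Real power: P = Re(S) = 0.4163 W.
Step 9 — Reactive power: Q = Im(S) = 1.214 VAR.
Step 10 — Apparent power: |S| = 1.284 VA.
Step 11 — Power factor: PF = P/|S| = 0.3243 (lagging).

(a) P = 0.4163 W  (b) Q = 1.214 VAR  (c) S = 1.284 VA  (d) PF = 0.3243 (lagging)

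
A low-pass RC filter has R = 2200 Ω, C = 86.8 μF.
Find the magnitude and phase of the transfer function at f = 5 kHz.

Step 1 — Angular frequency: ω = 2π·5000 = 3.142e+04 rad/s.
Step 2 — Transfer function: H(jω) = 1/(1 + jωRC).
Step 3 — Denominator: 1 + jωRC = 1 + j·3.142e+04·2200·8.68e-05 = 1 + j5999.
Step 4 — H = 2.779e-08 - j0.0001667.
Step 5 — Magnitude: |H| = 0.0001667 (-75.6 dB); phase: φ = -90.0°.

|H| = 0.0001667 (-75.6 dB), φ = -90.0°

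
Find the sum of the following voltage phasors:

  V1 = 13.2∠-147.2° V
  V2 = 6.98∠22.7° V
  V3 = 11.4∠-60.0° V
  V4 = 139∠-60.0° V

Step 1 — Convert each phasor to rectangular form:
  V1 = 13.2·(cos(-147.2°) + j·sin(-147.2°)) = -11.1 - j7.151 V
  V2 = 6.98·(cos(22.7°) + j·sin(22.7°)) = 6.439 + j2.694 V
  V3 = 11.4·(cos(-60.0°) + j·sin(-60.0°)) = 5.7 - j9.873 V
  V4 = 139·(cos(-60.0°) + j·sin(-60.0°)) = 69.5 - j120.4 V
Step 2 — Sum components: V_total = 70.54 - j134.7 V.
Step 3 — Convert to polar: |V_total| = 152.1 V, ∠V_total = -62.4°.

V_total = 152.1∠-62.4° V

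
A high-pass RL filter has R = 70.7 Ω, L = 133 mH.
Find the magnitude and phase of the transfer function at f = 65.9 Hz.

Step 1 — Angular frequency: ω = 2π·65.9 = 414.1 rad/s.
Step 2 — Transfer function: H(jω) = jωL/(R + jωL).
Step 3 — Numerator jωL = j·55.07; denominator R + jωL = 70.7 + j55.07.
Step 4 — H = 0.3776 + j0.4848.
Step 5 — Magnitude: |H| = 0.6145 (-4.2 dB); phase: φ = 52.1°.

|H| = 0.6145 (-4.2 dB), φ = 52.1°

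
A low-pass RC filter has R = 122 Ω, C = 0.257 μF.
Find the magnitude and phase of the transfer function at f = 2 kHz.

Step 1 — Angular frequency: ω = 2π·2000 = 1.257e+04 rad/s.
Step 2 — Transfer function: H(jω) = 1/(1 + jωRC).
Step 3 — Denominator: 1 + jωRC = 1 + j·1.257e+04·122·2.57e-07 = 1 + j0.394.
Step 4 — H = 0.8656 - j0.3411.
Step 5 — Magnitude: |H| = 0.9304 (-0.6 dB); phase: φ = -21.5°.

|H| = 0.9304 (-0.6 dB), φ = -21.5°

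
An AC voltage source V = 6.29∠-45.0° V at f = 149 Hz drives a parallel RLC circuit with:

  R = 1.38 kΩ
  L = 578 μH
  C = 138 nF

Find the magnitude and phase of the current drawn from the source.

Step 1 — Angular frequency: ω = 2π·f = 2π·149 = 936.2 rad/s.
Step 2 — Component impedances:
  R: Z = R = 1380 Ω
  L: Z = jωL = j·936.2·0.000578 = 0 + j0.5411 Ω
  C: Z = 1/(jωC) = -j/(ω·C) = 0 - j7740 Ω
Step 3 — Parallel combination: 1/Z_total = 1/R + 1/L + 1/C; Z_total = 0.0002122 + j0.5412 Ω = 0.5412∠90.0° Ω.
Step 4 — Source phasor: V = 6.29∠-45.0° V = 4.448 - j4.448 V.
Step 5 — Ohm's law: I = V / Z_total = (4.448 - j4.448) / (0.0002122 + j0.5412) = -8.216 - j8.222 A.
Step 6 — Convert to polar: |I| = 11.62 A, ∠I = -135.0°.

I = 11.62∠-135.0° A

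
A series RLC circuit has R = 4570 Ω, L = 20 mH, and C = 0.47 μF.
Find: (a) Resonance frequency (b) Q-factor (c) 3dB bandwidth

Step 1 — Resonance: ω₀ = 1/√(LC) = 1/√(0.02·4.7e-07) = 1.031e+04 rad/s.
Step 2 — f₀ = ω₀/(2π) = 1642 Hz.
Step 3 — Series Q: Q = ω₀L/R = 1.031e+04·0.02/4570 = 0.04514.
Step 4 — Bandwidth: Δω = ω₀/Q = 2.285e+05 rad/s; BW = Δω/(2π) = 3.637e+04 Hz.

(a) f₀ = 1642 Hz  (b) Q = 0.04514  (c) BW = 3.637e+04 Hz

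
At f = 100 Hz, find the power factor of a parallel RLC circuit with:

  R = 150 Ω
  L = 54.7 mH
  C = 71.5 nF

Step 1 — Angular frequency: ω = 2π·f = 2π·100 = 628.3 rad/s.
Step 2 — Component impedances:
  R: Z = R = 150 Ω
  L: Z = jωL = j·628.3·0.0547 = 0 + j34.37 Ω
  C: Z = 1/(jωC) = -j/(ω·C) = 0 - j2.226e+04 Ω
Step 3 — Parallel combination: 1/Z_total = 1/R + 1/L + 1/C; Z_total = 7.504 + j32.7 Ω = 33.55∠77.1° Ω.
Step 4 — Power factor: PF = cos(φ) = Re(Z)/|Z| = 7.504/33.55 = 0.2237.
Step 5 — Type: Im(Z) = 32.7 ⇒ lagging (phase φ = 77.1°).

PF = 0.2237 (lagging, φ = 77.1°)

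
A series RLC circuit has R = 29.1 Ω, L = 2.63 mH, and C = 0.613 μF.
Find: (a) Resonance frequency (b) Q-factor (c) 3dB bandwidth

Step 1 — Resonance: ω₀ = 1/√(LC) = 1/√(0.00263·6.13e-07) = 2.491e+04 rad/s.
Step 2 — f₀ = ω₀/(2π) = 3964 Hz.
Step 3 — Series Q: Q = ω₀L/R = 2.491e+04·0.00263/29.1 = 2.251.
Step 4 — Bandwidth: Δω = ω₀/Q = 1.106e+04 rad/s; BW = Δω/(2π) = 1761 Hz.

(a) f₀ = 3964 Hz  (b) Q = 2.251  (c) BW = 1761 Hz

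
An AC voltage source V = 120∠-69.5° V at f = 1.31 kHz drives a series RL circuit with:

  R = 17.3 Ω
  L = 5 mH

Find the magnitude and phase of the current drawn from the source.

Step 1 — Angular frequency: ω = 2π·f = 2π·1310 = 8231 rad/s.
Step 2 — Component impedances:
  R: Z = R = 17.3 Ω
  L: Z = jωL = j·8231·0.005 = 0 + j41.15 Ω
Step 3 — Series combination: Z_total = R + L = 17.3 + j41.15 Ω = 44.64∠67.2° Ω.
Step 4 — Source phasor: V = 120∠-69.5° V = 42.02 - j112.4 V.
Step 5 — Ohm's law: I = V / Z_total = (42.02 - j112.4) / (17.3 + j41.15) = -1.956 - j1.843 A.
Step 6 — Convert to polar: |I| = 2.688 A, ∠I = -136.7°.

I = 2.688∠-136.7° A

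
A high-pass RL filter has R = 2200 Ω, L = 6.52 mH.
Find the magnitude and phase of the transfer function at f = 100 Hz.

Step 1 — Angular frequency: ω = 2π·100 = 628.3 rad/s.
Step 2 — Transfer function: H(jω) = jωL/(R + jωL).
Step 3 — Numerator jωL = j·4.097; denominator R + jωL = 2200 + j4.097.
Step 4 — H = 3.467e-06 + j0.001862.
Step 5 — Magnitude: |H| = 0.001862 (-54.6 dB); phase: φ = 89.9°.

|H| = 0.001862 (-54.6 dB), φ = 89.9°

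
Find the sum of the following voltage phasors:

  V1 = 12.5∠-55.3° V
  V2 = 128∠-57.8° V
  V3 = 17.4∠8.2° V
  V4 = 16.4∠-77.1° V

Step 1 — Convert each phasor to rectangular form:
  V1 = 12.5·(cos(-55.3°) + j·sin(-55.3°)) = 7.116 - j10.28 V
  V2 = 128·(cos(-57.8°) + j·sin(-57.8°)) = 68.21 - j108.3 V
  V3 = 17.4·(cos(8.2°) + j·sin(8.2°)) = 17.22 + j2.482 V
  V4 = 16.4·(cos(-77.1°) + j·sin(-77.1°)) = 3.661 - j15.99 V
Step 2 — Sum components: V_total = 96.21 - j132.1 V.
Step 3 — Convert to polar: |V_total| = 163.4 V, ∠V_total = -53.9°.

V_total = 163.4∠-53.9° V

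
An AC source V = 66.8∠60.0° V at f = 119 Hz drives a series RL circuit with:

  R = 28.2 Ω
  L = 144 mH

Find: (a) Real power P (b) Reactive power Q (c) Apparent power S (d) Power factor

Step 1 — Angular frequency: ω = 2π·f = 2π·119 = 747.7 rad/s.
Step 2 — Component impedances:
  R: Z = R = 28.2 Ω
  L: Z = jωL = j·747.7·0.144 = 0 + j107.7 Ω
Step 3 — Series combination: Z_total = R + L = 28.2 + j107.7 Ω = 111.3∠75.3° Ω.
Step 4 — Source phasor: V = 66.8∠60.0° V = 33.4 + j57.85 V.
Step 5 — Current: I = V / Z = 0.5788 - j0.1586 A = 0.6002∠-15.3° A.
Step 6 — Complex power: S = V·I* = 10.16 + j38.78 VA.
Step 7 — Real power: P = Re(S) = 10.16 W.
Step 8 — Reactive power: Q = Im(S) = 38.78 VAR.
Step 9 — Apparent power: |S| = 40.09 VA.
Step 10 — Power factor: PF = P/|S| = 0.2534 (lagging).

(a) P = 10.16 W  (b) Q = 38.78 VAR  (c) S = 40.09 VA  (d) PF = 0.2534 (lagging)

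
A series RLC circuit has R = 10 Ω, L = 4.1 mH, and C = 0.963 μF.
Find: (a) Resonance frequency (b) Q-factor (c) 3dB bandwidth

Step 1 — Resonance condition Im(Z)=0 gives ω₀ = 1/√(LC).
Step 2 — ω₀ = 1/√(0.0041·9.63e-07) = 1.591e+04 rad/s.
Step 3 — f₀ = ω₀/(2π) = 2533 Hz.
Step 4 — Series Q: Q = ω₀L/R = 1.591e+04·0.0041/10 = 6.525.
Step 5 — 3dB bandwidth: Δω = ω₀/Q = 2439 rad/s; BW = Δω/(2π) = 388.2 Hz.

(a) f₀ = 2533 Hz  (b) Q = 6.525  (c) BW = 388.2 Hz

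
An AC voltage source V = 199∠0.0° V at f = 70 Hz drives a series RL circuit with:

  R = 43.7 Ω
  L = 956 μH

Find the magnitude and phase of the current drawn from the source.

Step 1 — Angular frequency: ω = 2π·f = 2π·70 = 439.8 rad/s.
Step 2 — Component impedances:
  R: Z = R = 43.7 Ω
  L: Z = jωL = j·439.8·0.000956 = 0 + j0.4205 Ω
Step 3 — Series combination: Z_total = R + L = 43.7 + j0.4205 Ω = 43.7∠0.6° Ω.
Step 4 — Source phasor: V = 199∠0.0° V = 199 V.
Step 5 — Ohm's law: I = V / Z_total = (199) / (43.7 + j0.4205) = 4.553 - j0.04381 A.
Step 6 — Convert to polar: |I| = 4.554 A, ∠I = -0.6°.

I = 4.554∠-0.6° A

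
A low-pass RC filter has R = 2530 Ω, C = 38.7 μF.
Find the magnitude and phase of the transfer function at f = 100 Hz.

Step 1 — Angular frequency: ω = 2π·100 = 628.3 rad/s.
Step 2 — Transfer function: H(jω) = 1/(1 + jωRC).
Step 3 — Denominator: 1 + jωRC = 1 + j·628.3·2530·3.87e-05 = 1 + j61.52.
Step 4 — H = 0.0002642 - j0.01625.
Step 5 — Magnitude: |H| = 0.01625 (-35.8 dB); phase: φ = -89.1°.

|H| = 0.01625 (-35.8 dB), φ = -89.1°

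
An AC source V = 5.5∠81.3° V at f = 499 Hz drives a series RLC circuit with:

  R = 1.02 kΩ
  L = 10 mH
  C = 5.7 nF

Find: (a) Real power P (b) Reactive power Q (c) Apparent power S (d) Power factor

Step 1 — Angular frequency: ω = 2π·f = 2π·499 = 3135 rad/s.
Step 2 — Component impedances:
  R: Z = R = 1020 Ω
  L: Z = jωL = j·3135·0.01 = 0 + j31.35 Ω
  C: Z = 1/(jωC) = -j/(ω·C) = 0 - j5.596e+04 Ω
Step 3 — Series combination: Z_total = R + L + C = 1020 - j5.592e+04 Ω = 5.593e+04∠-89.0° Ω.
Step 4 — Source phasor: V = 5.5∠81.3° V = 0.8319 + j5.437 V.
Step 5 — Current: I = V / Z = -9.691e-05 + j1.664e-05 A = 9.833e-05∠170.3° A.
Step 6 — Complex power: S = V·I* = 9.862e-06 - j0.0005407 VA.
Step 7 — Real power: P = Re(S) = 9.862e-06 W.
Step 8 — Reactive power: Q = Im(S) = -0.0005407 VAR.
Step 9 — Apparent power: |S| = 0.0005408 VA.
Step 10 — Power factor: PF = P/|S| = 0.01824 (leading).

(a) P = 9.862e-06 W  (b) Q = -0.0005407 VAR  (c) S = 0.0005408 VA  (d) PF = 0.01824 (leading)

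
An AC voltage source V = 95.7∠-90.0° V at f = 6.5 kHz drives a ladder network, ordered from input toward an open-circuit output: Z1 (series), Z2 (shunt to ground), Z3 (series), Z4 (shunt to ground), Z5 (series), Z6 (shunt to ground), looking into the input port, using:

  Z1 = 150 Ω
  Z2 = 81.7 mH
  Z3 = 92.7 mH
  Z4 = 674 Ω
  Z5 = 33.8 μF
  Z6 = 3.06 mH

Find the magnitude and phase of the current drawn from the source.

Step 1 — Angular frequency: ω = 2π·f = 2π·6500 = 4.084e+04 rad/s.
Step 2 — Component impedances:
  Z1: Z = R = 150 Ω
  Z2: Z = jωL = j·4.084e+04·0.0817 = 0 + j3337 Ω
  Z3: Z = jωL = j·4.084e+04·0.0927 = 0 + j3786 Ω
  Z4: Z = R = 674 Ω
  Z5: Z = 1/(jωC) = -j/(ω·C) = 0 - j0.7244 Ω
  Z6: Z = jωL = j·4.084e+04·0.00306 = 0 + j125 Ω
Step 3 — Ladder network (open output): work backward from the far end, alternating series and parallel combinations. Z_in = 154.7 + j1800 Ω = 1806∠85.1° Ω.
Step 4 — Source phasor: V = 95.7∠-90.0° V = 0 - j95.7 V.
Step 5 — Ohm's law: I = V / Z_total = (0 - j95.7) / (154.7 + j1800) = -0.05279 - j0.004538 A.
Step 6 — Convert to polar: |I| = 0.05299 A, ∠I = -175.1°.

I = 0.05299∠-175.1° A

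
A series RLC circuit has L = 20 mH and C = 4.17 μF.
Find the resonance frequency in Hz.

Step 1 — Resonance condition Im(Z)=0 gives ω₀ = 1/√(LC).
Step 2 — ω₀ = 1/√(0.02·4.17e-06) = 3463 rad/s.
Step 3 — f₀ = ω₀/(2π) = 551.1 Hz.

f₀ = 551.1 Hz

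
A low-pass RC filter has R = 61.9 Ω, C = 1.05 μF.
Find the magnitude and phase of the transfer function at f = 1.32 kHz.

Step 1 — Angular frequency: ω = 2π·1320 = 8294 rad/s.
Step 2 — Transfer function: H(jω) = 1/(1 + jωRC).
Step 3 — Denominator: 1 + jωRC = 1 + j·8294·61.9·1.05e-06 = 1 + j0.5391.
Step 4 — H = 0.7748 - j0.4177.
Step 5 — Magnitude: |H| = 0.8803 (-1.1 dB); phase: φ = -28.3°.

|H| = 0.8803 (-1.1 dB), φ = -28.3°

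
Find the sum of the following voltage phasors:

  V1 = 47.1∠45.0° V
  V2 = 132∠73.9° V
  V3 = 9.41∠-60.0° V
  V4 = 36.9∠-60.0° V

Step 1 — Convert each phasor to rectangular form:
  V1 = 47.1·(cos(45.0°) + j·sin(45.0°)) = 33.3 + j33.3 V
  V2 = 132·(cos(73.9°) + j·sin(73.9°)) = 36.61 + j126.8 V
  V3 = 9.41·(cos(-60.0°) + j·sin(-60.0°)) = 4.705 - j8.149 V
  V4 = 36.9·(cos(-60.0°) + j·sin(-60.0°)) = 18.45 - j31.96 V
Step 2 — Sum components: V_total = 93.07 + j120 V.
Step 3 — Convert to polar: |V_total| = 151.9 V, ∠V_total = 52.2°.

V_total = 151.9∠52.2° V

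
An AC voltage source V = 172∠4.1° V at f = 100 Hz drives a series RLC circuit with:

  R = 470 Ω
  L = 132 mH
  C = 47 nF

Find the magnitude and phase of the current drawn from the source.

Step 1 — Angular frequency: ω = 2π·f = 2π·100 = 628.3 rad/s.
Step 2 — Component impedances:
  R: Z = R = 470 Ω
  L: Z = jωL = j·628.3·0.132 = 0 + j82.94 Ω
  C: Z = 1/(jωC) = -j/(ω·C) = 0 - j3.386e+04 Ω
Step 3 — Series combination: Z_total = R + L + C = 470 - j3.378e+04 Ω = 3.378e+04∠-89.2° Ω.
Step 4 — Source phasor: V = 172∠4.1° V = 171.6 + j12.3 V.
Step 5 — Ohm's law: I = V / Z_total = (171.6 + j12.3) / (470 - j3.378e+04) = -0.0002933 + j0.005083 A.
Step 6 — Convert to polar: |I| = 0.005091 A, ∠I = 93.3°.

I = 0.005091∠93.3° A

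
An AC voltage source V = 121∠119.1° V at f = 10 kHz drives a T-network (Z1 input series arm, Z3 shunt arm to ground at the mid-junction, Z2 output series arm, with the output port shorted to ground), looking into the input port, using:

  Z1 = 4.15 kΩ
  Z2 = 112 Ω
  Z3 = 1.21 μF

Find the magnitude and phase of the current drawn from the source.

Step 1 — Angular frequency: ω = 2π·f = 2π·1e+04 = 6.283e+04 rad/s.
Step 2 — Component impedances:
  Z1: Z = R = 4150 Ω
  Z2: Z = R = 112 Ω
  Z3: Z = 1/(jωC) = -j/(ω·C) = 0 - j13.15 Ω
Step 3 — With the output port shorted to ground, the output series arm Z2 runs from the junction to ground; the shunt arm Z3 also runs from the junction to ground. They appear in parallel: Z3 || Z2 = 1.524 - j12.97 Ω.
Step 4 — Series with input arm Z1: Z_in = Z1 + (Z3 || Z2) = 4152 - j12.97 Ω = 4152∠-0.2° Ω.
Step 5 — Source phasor: V = 121∠119.1° V = -58.85 + j105.7 V.
Step 6 — Ohm's law: I = V / Z_total = (-58.85 + j105.7) / (4152 - j12.97) = -0.01425 + j0.02542 A.
Step 7 — Convert to polar: |I| = 0.02915 A, ∠I = 119.3°.

I = 0.02915∠119.3° A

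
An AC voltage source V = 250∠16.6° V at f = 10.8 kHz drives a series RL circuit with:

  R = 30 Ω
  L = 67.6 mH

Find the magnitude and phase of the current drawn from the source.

Step 1 — Angular frequency: ω = 2π·f = 2π·1.08e+04 = 6.786e+04 rad/s.
Step 2 — Component impedances:
  R: Z = R = 30 Ω
  L: Z = jωL = j·6.786e+04·0.0676 = 0 + j4587 Ω
Step 3 — Series combination: Z_total = R + L = 30 + j4587 Ω = 4587∠89.6° Ω.
Step 4 — Source phasor: V = 250∠16.6° V = 239.6 + j71.42 V.
Step 5 — Ohm's law: I = V / Z_total = (239.6 + j71.42) / (30 + j4587) = 0.01591 - j0.05212 A.
Step 6 — Convert to polar: |I| = 0.0545 A, ∠I = -73.0°.

I = 0.0545∠-73.0° A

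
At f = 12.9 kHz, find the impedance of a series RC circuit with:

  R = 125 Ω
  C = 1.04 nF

Step 1 — Angular frequency: ω = 2π·f = 2π·1.29e+04 = 8.105e+04 rad/s.
Step 2 — Component impedances:
  R: Z = R = 125 Ω
  C: Z = 1/(jωC) = -j/(ω·C) = 0 - j1.186e+04 Ω
Step 3 — Series combination: Z_total = R + C = 125 - j1.186e+04 Ω = 1.186e+04∠-89.4° Ω.

Z = 125 - j1.186e+04 Ω = 1.186e+04∠-89.4° Ω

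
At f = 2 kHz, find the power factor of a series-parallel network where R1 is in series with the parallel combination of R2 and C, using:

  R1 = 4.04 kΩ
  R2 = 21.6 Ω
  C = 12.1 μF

Step 1 — Angular frequency: ω = 2π·f = 2π·2000 = 1.257e+04 rad/s.
Step 2 — Component impedances:
  R1: Z = R = 4040 Ω
  R2: Z = R = 21.6 Ω
  C: Z = 1/(jωC) = -j/(ω·C) = 0 - j6.577 Ω
Step 3 — Parallel branch: R2 || C = 1/(1/R2 + 1/C) = 1.833 - j6.019 Ω.
Step 4 — Series with R1: Z_total = R1 + (R2 || C) = 4042 - j6.019 Ω = 4042∠-0.1° Ω.
Step 5 — Power factor: PF = cos(φ) = Re(Z)/|Z| = 4042/4042 = 1.
Step 6 — Type: Im(Z) = -6.019 ⇒ leading (phase φ = -0.1°).

PF = 1 (leading, φ = -0.1°)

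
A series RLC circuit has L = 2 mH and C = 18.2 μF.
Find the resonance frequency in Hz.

Step 1 — Resonance condition Im(Z)=0 gives ω₀ = 1/√(LC).
Step 2 — ω₀ = 1/√(0.002·1.82e-05) = 5241 rad/s.
Step 3 — f₀ = ω₀/(2π) = 834.2 Hz.

f₀ = 834.2 Hz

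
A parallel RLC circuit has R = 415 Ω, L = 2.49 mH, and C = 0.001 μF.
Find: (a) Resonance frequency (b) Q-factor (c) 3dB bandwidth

Step 1 — Resonance: ω₀ = 1/√(LC) = 1/√(0.00249·1e-09) = 6.337e+05 rad/s.
Step 2 — f₀ = ω₀/(2π) = 1.009e+05 Hz.
Step 3 — Parallel Q: Q = R/(ω₀L) = 415/(6.337e+05·0.00249) = 0.263.
Step 4 — Bandwidth: Δω = ω₀/Q = 2.41e+06 rad/s; BW = Δω/(2π) = 3.835e+05 Hz.

(a) f₀ = 1.009e+05 Hz  (b) Q = 0.263  (c) BW = 3.835e+05 Hz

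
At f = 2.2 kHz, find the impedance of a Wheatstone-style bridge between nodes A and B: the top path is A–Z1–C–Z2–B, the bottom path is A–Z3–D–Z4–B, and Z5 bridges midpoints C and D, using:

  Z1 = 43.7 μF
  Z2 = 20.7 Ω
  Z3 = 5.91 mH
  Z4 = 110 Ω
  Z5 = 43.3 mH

Step 1 — Angular frequency: ω = 2π·f = 2π·2200 = 1.382e+04 rad/s.
Step 2 — Component impedances:
  Z1: Z = 1/(jωC) = -j/(ω·C) = 0 - j1.655 Ω
  Z2: Z = R = 20.7 Ω
  Z3: Z = jωL = j·1.382e+04·0.00591 = 0 + j81.69 Ω
  Z4: Z = R = 110 Ω
  Z5: Z = jωL = j·1.382e+04·0.0433 = 0 + j598.5 Ω
Step 3 — Bridge requires nodal analysis (the Z5 bridge couples midpoints C and D, so the two paths cannot be reduced to a simple series/parallel combination). Setting node B to ground and injecting 1 A at node A, the 3-node admittance system at A, C, D solves to V_A = Z_AB = 18.37 + j0.06262 Ω = 18.37∠0.2° Ω.

Z = 18.37 + j0.06262 Ω = 18.37∠0.2° Ω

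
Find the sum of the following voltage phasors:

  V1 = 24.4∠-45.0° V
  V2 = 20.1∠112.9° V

Step 1 — Convert each phasor to rectangular form:
  V1 = 24.4·(cos(-45.0°) + j·sin(-45.0°)) = 17.25 - j17.25 V
  V2 = 20.1·(cos(112.9°) + j·sin(112.9°)) = -7.821 + j18.52 V
Step 2 — Sum components: V_total = 9.432 + j1.262 V.
Step 3 — Convert to polar: |V_total| = 9.516 V, ∠V_total = 7.6°.

V_total = 9.516∠7.6° V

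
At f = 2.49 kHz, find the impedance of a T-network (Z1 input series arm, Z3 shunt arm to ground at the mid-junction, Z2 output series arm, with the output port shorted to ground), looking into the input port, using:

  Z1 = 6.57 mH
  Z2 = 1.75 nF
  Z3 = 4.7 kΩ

Step 1 — Angular frequency: ω = 2π·f = 2π·2490 = 1.565e+04 rad/s.
Step 2 — Component impedances:
  Z1: Z = jωL = j·1.565e+04·0.00657 = 0 + j102.8 Ω
  Z2: Z = 1/(jωC) = -j/(ω·C) = 0 - j3.652e+04 Ω
  Z3: Z = R = 4700 Ω
Step 3 — With the output port shorted to ground, the output series arm Z2 runs from the junction to ground; the shunt arm Z3 also runs from the junction to ground. They appear in parallel: Z3 || Z2 = 4623 - j594.9 Ω.
Step 4 — Series with input arm Z1: Z_in = Z1 + (Z3 || Z2) = 4623 - j492.2 Ω = 4650∠-6.1° Ω.

Z = 4623 - j492.2 Ω = 4650∠-6.1° Ω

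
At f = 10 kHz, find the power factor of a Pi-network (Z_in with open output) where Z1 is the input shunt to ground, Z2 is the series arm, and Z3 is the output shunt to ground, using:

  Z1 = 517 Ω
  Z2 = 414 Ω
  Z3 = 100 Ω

Step 1 — Angular frequency: ω = 2π·f = 2π·1e+04 = 6.283e+04 rad/s.
Step 2 — Component impedances:
  Z1: Z = R = 517 Ω
  Z2: Z = R = 414 Ω
  Z3: Z = R = 100 Ω
Step 3 — With open output, the series arm Z2 and the output shunt Z3 appear in series to ground: Z2 + Z3 = 514 Ω.
Step 4 — Parallel with input shunt Z1: Z_in = Z1 || (Z2 + Z3) = 257.7 Ω = 257.7∠0.0° Ω.
Step 5 — Power factor: PF = cos(φ) = Re(Z)/|Z| = 257.7/257.7 = 1.
Step 6 — Type: Im(Z) = 0 ⇒ unity (phase φ = 0.0°).

PF = 1 (unity, φ = 0.0°)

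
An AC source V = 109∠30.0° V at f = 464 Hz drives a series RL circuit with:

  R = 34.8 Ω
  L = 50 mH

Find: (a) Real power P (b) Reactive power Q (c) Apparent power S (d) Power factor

Step 1 — Angular frequency: ω = 2π·f = 2π·464 = 2915 rad/s.
Step 2 — Component impedances:
  R: Z = R = 34.8 Ω
  L: Z = jωL = j·2915·0.05 = 0 + j145.8 Ω
Step 3 — Series combination: Z_total = R + L = 34.8 + j145.8 Ω = 149.9∠76.6° Ω.
Step 4 — Source phasor: V = 109∠30.0° V = 94.4 + j54.5 V.
Step 5 — Current: I = V / Z = 0.5 - j0.5282 A = 0.7273∠-46.6° A.
Step 6 — Complex power: S = V·I* = 18.41 + j77.11 VA.
Step 7 — Real power: P = Re(S) = 18.41 W.
Step 8 — Reactive power: Q = Im(S) = 77.11 VAR.
Step 9 — Apparent power: |S| = 79.28 VA.
Step 10 — Power factor: PF = P/|S| = 0.2322 (lagging).

(a) P = 18.41 W  (b) Q = 77.11 VAR  (c) S = 79.28 VA  (d) PF = 0.2322 (lagging)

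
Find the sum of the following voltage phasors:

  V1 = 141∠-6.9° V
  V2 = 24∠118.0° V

Step 1 — Convert each phasor to rectangular form:
  V1 = 141·(cos(-6.9°) + j·sin(-6.9°)) = 140 - j16.94 V
  V2 = 24·(cos(118.0°) + j·sin(118.0°)) = -11.27 + j21.19 V
Step 2 — Sum components: V_total = 128.7 + j4.251 V.
Step 3 — Convert to polar: |V_total| = 128.8 V, ∠V_total = 1.9°.

V_total = 128.8∠1.9° V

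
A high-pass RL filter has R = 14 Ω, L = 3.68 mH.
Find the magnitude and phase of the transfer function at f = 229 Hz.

Step 1 — Angular frequency: ω = 2π·229 = 1439 rad/s.
Step 2 — Transfer function: H(jω) = jωL/(R + jωL).
Step 3 — Numerator jωL = j·5.295; denominator R + jωL = 14 + j5.295.
Step 4 — H = 0.1251 + j0.3309.
Step 5 — Magnitude: |H| = 0.3538 (-9.0 dB); phase: φ = 69.3°.

|H| = 0.3538 (-9.0 dB), φ = 69.3°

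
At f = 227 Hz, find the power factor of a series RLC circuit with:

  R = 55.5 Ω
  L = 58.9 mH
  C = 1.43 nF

Step 1 — Angular frequency: ω = 2π·f = 2π·227 = 1426 rad/s.
Step 2 — Component impedances:
  R: Z = R = 55.5 Ω
  L: Z = jωL = j·1426·0.0589 = 0 + j84.01 Ω
  C: Z = 1/(jωC) = -j/(ω·C) = 0 - j4.903e+05 Ω
Step 3 — Series combination: Z_total = R + L + C = 55.5 - j4.902e+05 Ω = 4.902e+05∠-90.0° Ω.
Step 4 — Power factor: PF = cos(φ) = Re(Z)/|Z| = 55.5/4.902e+05 = 0.0001132.
Step 5 — Type: Im(Z) = -4.902e+05 ⇒ leading (phase φ = -90.0°).

PF = 0.0001132 (leading, φ = -90.0°)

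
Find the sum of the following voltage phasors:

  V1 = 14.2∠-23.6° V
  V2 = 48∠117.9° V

Step 1 — Convert each phasor to rectangular form:
  V1 = 14.2·(cos(-23.6°) + j·sin(-23.6°)) = 13.01 - j5.685 V
  V2 = 48·(cos(117.9°) + j·sin(117.9°)) = -22.46 + j42.42 V
Step 2 — Sum components: V_total = -9.448 + j36.74 V.
Step 3 — Convert to polar: |V_total| = 37.93 V, ∠V_total = 104.4°.

V_total = 37.93∠104.4° V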